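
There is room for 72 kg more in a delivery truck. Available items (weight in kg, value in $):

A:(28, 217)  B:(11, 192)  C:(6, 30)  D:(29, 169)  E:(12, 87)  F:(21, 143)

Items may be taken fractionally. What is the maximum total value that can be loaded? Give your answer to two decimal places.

Sort by value per unit weight and fill in that order.
Ratios (sorted): B 17.45, A 7.75, E 7.25, F 6.81, D 5.83, C 5.00
take B (11 @ 192); take A (28 @ 217); take E (12 @ 87); take F (21 @ 143). Capacity used 72/72.
Total value = 639.00

639.00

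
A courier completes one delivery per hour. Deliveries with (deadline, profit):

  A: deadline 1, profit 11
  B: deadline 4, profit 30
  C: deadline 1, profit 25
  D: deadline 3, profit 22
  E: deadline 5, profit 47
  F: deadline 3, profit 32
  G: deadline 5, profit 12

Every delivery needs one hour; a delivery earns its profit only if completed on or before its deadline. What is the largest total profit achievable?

156

Profit order: E=47 F=32 B=30 C=25 D=22 G=12 A=11
Assign: E→slot 5, F→slot 3, B→slot 4, C→slot 1, D→slot 2, G skipped, A skipped.
Slots: [1:C] [2:D] [3:F] [4:B] [5:E]
Profit = 25 + 22 + 32 + 30 + 47 = 156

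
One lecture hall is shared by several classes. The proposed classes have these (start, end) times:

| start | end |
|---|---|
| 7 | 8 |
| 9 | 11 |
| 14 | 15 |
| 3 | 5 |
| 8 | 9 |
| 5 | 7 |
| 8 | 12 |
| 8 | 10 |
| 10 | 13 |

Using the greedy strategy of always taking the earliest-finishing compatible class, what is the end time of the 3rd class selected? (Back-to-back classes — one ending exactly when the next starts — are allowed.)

8

Sort by end time and greedily take each interval whose start is ≥ the last chosen end.
By end time: (3,5), (5,7), (7,8), (8,9), (8,10), (9,11), (8,12), (10,13), (14,15).
Pick (3,5); next start ≥ 5 → (5,7); next start ≥ 7 → (7,8); next start ≥ 8 → (8,9); next start ≥ 9 → (9,11); next start ≥ 11 → (14,15).
Selected: (3,5) (5,7) (7,8) (8,9) (9,11) (14,15)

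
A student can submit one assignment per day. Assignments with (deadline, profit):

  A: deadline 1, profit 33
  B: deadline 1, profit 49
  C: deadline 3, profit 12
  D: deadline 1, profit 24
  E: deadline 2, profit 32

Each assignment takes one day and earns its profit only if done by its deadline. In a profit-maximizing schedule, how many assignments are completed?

Take jobs in profit order; each goes to the latest open slot no later than its deadline.
Profit order: B=49 A=33 E=32 D=24 C=12
Assign: B→slot 1, A skipped, E→slot 2, D skipped, C→slot 3.
Slots: [1:B] [2:E] [3:C]
3 of 5 scheduled.

3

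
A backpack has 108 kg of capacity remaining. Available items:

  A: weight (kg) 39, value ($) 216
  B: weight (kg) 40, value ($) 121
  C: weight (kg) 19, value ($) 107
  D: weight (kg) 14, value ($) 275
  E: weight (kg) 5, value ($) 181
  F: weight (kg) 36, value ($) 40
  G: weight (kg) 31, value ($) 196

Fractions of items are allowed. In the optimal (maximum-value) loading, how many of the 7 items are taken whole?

Greedy by value/weight ratio, highest first.
Order: E (181/5=36.20) > D (275/14=19.64) > G (196/31=6.32) > C (107/19=5.63) > A (216/39=5.54) > B (121/40=3.02) > F (40/36=1.11)
Fill: take E (5 @ 181) → take D (14 @ 275) → take G (31 @ 196) → take C (19 @ 107) → take A (39 @ 216); 108/108 used.
5 item(s) taken whole.

5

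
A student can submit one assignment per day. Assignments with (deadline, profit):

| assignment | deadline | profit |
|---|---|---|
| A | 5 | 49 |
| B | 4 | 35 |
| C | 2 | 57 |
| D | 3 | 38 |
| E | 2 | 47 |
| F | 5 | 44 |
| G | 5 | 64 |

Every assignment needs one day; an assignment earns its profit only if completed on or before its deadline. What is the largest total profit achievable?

By profit: G(d5,64), C(d2,57), A(d5,49), E(d2,47), F(d5,44), D(d3,38), B(d4,35)
G→slot 5; C→slot 2; A→slot 4; E→slot 1; F→slot 3; D skipped; B skipped.
Profit = 47 + 57 + 44 + 49 + 64 = 261

261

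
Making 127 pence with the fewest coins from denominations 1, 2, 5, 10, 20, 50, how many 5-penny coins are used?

127 − 2×50→27 − 1×20→7 − 1×5→2 − 1×2→0
Count of 5: 1

1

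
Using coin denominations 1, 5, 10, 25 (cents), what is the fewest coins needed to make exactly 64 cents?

Use the largest denomination that fits, subtract, and repeat.
64 = 2×25 + 1×10 + 4×1
Total coins = 2 + 1 + 4 = 7

7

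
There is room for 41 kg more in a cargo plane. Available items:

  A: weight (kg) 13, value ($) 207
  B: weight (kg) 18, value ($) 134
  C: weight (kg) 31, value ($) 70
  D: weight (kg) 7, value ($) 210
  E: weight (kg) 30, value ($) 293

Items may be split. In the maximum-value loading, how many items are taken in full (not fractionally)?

2

Ratios (sorted): D 30.00, A 15.92, E 9.77, B 7.44, C 2.26
take D (7 @ 210); take A (13 @ 207); take 21/30 of E → 205.10. Capacity used 41/41.
2 item(s) taken whole; one partial (take 21/30 of E).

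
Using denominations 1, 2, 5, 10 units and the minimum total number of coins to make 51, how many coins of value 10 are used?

51 − 5×10→1 − 1×1→0
Count of 10: 5

5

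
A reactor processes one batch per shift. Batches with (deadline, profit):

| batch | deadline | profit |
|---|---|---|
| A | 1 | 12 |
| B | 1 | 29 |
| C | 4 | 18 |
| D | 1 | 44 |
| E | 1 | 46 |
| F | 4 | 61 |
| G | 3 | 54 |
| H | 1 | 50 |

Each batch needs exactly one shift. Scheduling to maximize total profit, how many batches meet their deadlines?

4

Sort by profit descending; place each in the latest free slot ≤ its deadline.
By profit: F(d4,61), G(d3,54), H(d1,50), E(d1,46), D(d1,44), B(d1,29), C(d4,18), A(d1,12)
F→slot 4; G→slot 3; H→slot 1; E skipped; D skipped; B skipped; C→slot 2; A skipped.
4 of 8 scheduled.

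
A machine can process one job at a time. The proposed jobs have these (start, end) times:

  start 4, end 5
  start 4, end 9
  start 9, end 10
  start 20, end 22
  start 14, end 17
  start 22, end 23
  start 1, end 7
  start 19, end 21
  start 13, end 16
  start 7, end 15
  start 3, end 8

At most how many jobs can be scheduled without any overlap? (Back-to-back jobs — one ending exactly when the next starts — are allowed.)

Sorted by end: (4,5)  (1,7)  (3,8)  (4,9)  (9,10)  (7,15)  (13,16)  (14,17)  (19,21)  (20,22)  (22,23)
take (4,5); skip (1,7); skip (3,8); take (9,10); skip (7,15); take (13,16); take (19,21); take (22,23).
Selected 5 jobs.

5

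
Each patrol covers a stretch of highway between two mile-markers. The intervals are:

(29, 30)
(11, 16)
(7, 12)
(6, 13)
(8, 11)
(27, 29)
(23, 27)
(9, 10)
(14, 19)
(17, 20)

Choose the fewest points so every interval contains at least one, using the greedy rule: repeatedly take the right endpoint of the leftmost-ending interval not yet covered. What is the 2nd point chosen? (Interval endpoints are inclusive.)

16

Process intervals by earliest right end; each time one isn't hit yet, stab at its right endpoint.
By right end: [9,10]  [8,11]  [7,12]  [6,13]  [11,16]  [14,19]  [17,20]  [23,27]  [27,29]  [29,30]
[9,10] uncovered → point at 10; [11,16] uncovered → point at 16; [17,20] uncovered → point at 20; [23,27] uncovered → point at 27; [29,30] uncovered → point at 30.
Points: 10, 16, 20, 27, 30 (5 total).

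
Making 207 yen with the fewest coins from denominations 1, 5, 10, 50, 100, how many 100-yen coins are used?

2

207 − 2×100→7 − 1×5→2 − 2×1→0
Count of 100: 2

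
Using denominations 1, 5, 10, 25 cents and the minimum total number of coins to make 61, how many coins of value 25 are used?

2

Greedy: take as many of the largest coin as possible, then repeat with the remainder.
61 = 2×25 + 1×10 + 1×1
Count of 25: 2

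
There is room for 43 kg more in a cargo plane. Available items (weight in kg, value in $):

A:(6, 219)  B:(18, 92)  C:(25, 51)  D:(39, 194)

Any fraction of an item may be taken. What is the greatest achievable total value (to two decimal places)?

Sort by value per unit weight and fill in that order.
Order: A (219/6=36.50) > B (92/18=5.11) > D (194/39=4.97) > C (51/25=2.04)
Fill: take A (6 @ 219) → take B (18 @ 92) → take 19/39 of D → 94.51; 43/43 used.
Total value = 405.51

405.51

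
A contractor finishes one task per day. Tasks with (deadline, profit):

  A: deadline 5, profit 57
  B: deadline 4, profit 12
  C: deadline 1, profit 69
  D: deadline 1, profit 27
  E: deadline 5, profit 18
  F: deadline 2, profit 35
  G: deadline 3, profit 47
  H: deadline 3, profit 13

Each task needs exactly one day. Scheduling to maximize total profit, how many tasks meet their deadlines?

Profit order: C=69 A=57 G=47 F=35 D=27 E=18 H=13 B=12
Assign: C→slot 1, A→slot 5, G→slot 3, F→slot 2, D skipped, E→slot 4, H skipped, B skipped.
Slots: [1:C] [2:F] [3:G] [4:E] [5:A]
5 of 8 scheduled.

5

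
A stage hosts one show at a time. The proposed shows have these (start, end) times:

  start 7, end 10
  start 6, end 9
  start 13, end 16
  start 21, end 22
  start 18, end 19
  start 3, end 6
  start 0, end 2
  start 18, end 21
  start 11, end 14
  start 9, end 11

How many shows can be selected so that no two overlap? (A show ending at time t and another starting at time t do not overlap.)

By end time: (0,2), (3,6), (6,9), (7,10), (9,11), (11,14), (13,16), (18,19), (18,21), (21,22).
Pick (0,2); next start ≥ 2 → (3,6); next start ≥ 6 → (6,9); next start ≥ 9 → (9,11); next start ≥ 11 → (11,14); next start ≥ 14 → (18,19); next start ≥ 19 → (21,22).
Selected 7 shows.

7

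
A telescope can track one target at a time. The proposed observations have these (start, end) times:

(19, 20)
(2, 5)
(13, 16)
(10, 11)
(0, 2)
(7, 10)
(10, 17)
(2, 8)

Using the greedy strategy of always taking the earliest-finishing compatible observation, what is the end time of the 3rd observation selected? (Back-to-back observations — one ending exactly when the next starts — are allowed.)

10

Sort by end time and greedily take each interval whose start is ≥ the last chosen end.
By end time: (0,2), (2,5), (2,8), (7,10), (10,11), (13,16), (10,17), (19,20).
Pick (0,2); next start ≥ 2 → (2,5); next start ≥ 5 → (7,10); next start ≥ 10 → (10,11); next start ≥ 11 → (13,16); next start ≥ 16 → (19,20).
Selected: (0,2) (2,5) (7,10) (10,11) (13,16) (19,20)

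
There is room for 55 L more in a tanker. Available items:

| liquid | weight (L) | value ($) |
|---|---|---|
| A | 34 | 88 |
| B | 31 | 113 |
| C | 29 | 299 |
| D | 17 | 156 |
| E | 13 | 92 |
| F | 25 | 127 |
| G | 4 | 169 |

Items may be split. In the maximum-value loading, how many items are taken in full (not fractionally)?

Ratios (sorted): G 42.25, C 10.31, D 9.18, E 7.08, F 5.08, B 3.65, A 2.59
take G (4 @ 169); take C (29 @ 299); take D (17 @ 156); take 5/13 of E → 35.38. Capacity used 55/55.
3 item(s) taken whole; one partial (take 5/13 of E).

3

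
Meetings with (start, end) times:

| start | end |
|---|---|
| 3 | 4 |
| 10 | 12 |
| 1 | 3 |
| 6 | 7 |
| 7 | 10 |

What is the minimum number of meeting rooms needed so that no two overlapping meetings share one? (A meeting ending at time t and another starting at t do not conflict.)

1

Events (time:±→running): 1:+→1 … peak 1.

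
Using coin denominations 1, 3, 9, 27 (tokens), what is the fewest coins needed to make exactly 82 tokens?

4

Greedy: take as many of the largest coin as possible, then repeat with the remainder.
82 = 3×27 + 1×1
Total coins = 3 + 1 = 4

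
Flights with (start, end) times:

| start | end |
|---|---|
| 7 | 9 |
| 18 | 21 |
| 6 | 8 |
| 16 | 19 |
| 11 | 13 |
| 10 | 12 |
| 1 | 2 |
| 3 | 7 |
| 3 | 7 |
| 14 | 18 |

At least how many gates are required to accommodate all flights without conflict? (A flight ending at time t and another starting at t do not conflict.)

starts: [1, 3, 3, 6, 7, 10, 11, 14, 16, 18]
ends:   [2, 7, 7, 8, 9, 12, 13, 18, 19, 21]
s1→1 e2→0 s3→1 s3→2 s6→3  — peak 3.

3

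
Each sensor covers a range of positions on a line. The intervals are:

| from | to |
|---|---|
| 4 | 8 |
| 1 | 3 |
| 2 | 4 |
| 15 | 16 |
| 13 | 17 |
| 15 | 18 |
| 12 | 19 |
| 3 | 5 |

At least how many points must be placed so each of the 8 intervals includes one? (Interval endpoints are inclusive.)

By right end: [1,3]  [2,4]  [3,5]  [4,8]  [15,16]  [13,17]  [15,18]  [12,19]
[1,3] uncovered → point at 3; [4,8] uncovered → point at 8; [15,16] uncovered → point at 16.
Points: 3, 8, 16 (3 total).

3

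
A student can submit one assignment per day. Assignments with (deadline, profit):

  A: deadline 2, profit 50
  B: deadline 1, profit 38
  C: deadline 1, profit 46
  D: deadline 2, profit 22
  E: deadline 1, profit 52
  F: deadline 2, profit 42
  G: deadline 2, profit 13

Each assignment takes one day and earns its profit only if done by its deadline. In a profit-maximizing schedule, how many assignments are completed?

2

Take jobs in profit order; each goes to the latest open slot no later than its deadline.
Profit order: E=52 A=50 C=46 F=42 B=38 D=22 G=13
Assign: E→slot 1, A→slot 2, C skipped, F skipped, B skipped, D skipped, G skipped.
Slots: [1:E] [2:A]
2 of 7 scheduled.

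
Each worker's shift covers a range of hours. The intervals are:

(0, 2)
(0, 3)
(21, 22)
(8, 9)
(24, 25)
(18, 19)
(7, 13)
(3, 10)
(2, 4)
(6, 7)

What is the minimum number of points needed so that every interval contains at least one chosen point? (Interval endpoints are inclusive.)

6

Process intervals by earliest right end; each time one isn't hit yet, stab at its right endpoint.
By right end: [0,2]  [0,3]  [2,4]  [6,7]  [8,9]  [3,10]  [7,13]  [18,19]  [21,22]  [24,25]
[0,2] uncovered → point at 2; [6,7] uncovered → point at 7; [8,9] uncovered → point at 9; [18,19] uncovered → point at 19; [21,22] uncovered → point at 22; [24,25] uncovered → point at 25.
Points: 2, 7, 9, 19, 22, 25 (6 total).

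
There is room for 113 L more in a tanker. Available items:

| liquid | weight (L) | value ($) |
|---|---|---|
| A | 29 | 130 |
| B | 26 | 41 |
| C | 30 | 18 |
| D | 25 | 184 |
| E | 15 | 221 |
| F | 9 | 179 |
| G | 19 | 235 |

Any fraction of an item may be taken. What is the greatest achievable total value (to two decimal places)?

Greedy by value/weight ratio, highest first.
Order: F (179/9=19.89) > E (221/15=14.73) > G (235/19=12.37) > D (184/25=7.36) > A (130/29=4.48) > B (41/26=1.58) > C (18/30=0.60)
Fill: take F (9 @ 179) → take E (15 @ 221) → take G (19 @ 235) → take D (25 @ 184) → take A (29 @ 130) → take 16/26 of B → 25.23; 113/113 used.
Total value = 974.23

974.23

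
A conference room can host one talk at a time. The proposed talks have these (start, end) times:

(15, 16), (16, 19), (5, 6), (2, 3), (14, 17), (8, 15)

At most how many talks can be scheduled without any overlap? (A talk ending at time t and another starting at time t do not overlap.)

By end time: (2,3), (5,6), (8,15), (15,16), (14,17), (16,19).
Pick (2,3); next start ≥ 3 → (5,6); next start ≥ 6 → (8,15); next start ≥ 15 → (15,16); next start ≥ 16 → (16,19).
Selected 5 talks.

5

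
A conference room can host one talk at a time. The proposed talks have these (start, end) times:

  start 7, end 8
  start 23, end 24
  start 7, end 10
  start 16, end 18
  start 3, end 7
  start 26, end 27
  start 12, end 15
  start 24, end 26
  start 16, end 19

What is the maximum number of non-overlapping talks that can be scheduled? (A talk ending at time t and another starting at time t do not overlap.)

Greedy by earliest finish: after sorting by end time, pick each interval compatible with the last pick.
By end time: (3,7), (7,8), (7,10), (12,15), (16,18), (16,19), (23,24), (24,26), (26,27).
Pick (3,7); next start ≥ 7 → (7,8); next start ≥ 8 → (12,15); next start ≥ 15 → (16,18); next start ≥ 18 → (23,24); next start ≥ 24 → (24,26); next start ≥ 26 → (26,27).
Selected 7 talks.

7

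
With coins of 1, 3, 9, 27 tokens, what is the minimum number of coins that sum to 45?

Use the largest denomination that fits, subtract, and repeat.
45 = 1×27 + 2×9
Total coins = 1 + 2 = 3

3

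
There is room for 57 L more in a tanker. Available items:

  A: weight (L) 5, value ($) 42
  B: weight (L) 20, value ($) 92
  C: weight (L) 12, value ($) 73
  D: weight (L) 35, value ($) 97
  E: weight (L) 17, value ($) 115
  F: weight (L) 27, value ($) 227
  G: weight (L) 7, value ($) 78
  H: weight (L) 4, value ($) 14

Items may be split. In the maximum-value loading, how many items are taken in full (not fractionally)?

Greedy by value/weight ratio, highest first.
Order: G (78/7=11.14) > F (227/27=8.41) > A (42/5=8.40) > E (115/17=6.76) > C (73/12=6.08) > B (92/20=4.60) > H (14/4=3.50) > D (97/35=2.77)
Fill: take G (7 @ 78) → take F (27 @ 227) → take A (5 @ 42) → take E (17 @ 115) → take 1/12 of C → 6.08; 57/57 used.
4 item(s) taken whole; one partial (take 1/12 of C).

4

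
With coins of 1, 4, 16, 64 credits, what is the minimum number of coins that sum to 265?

265 − 4×64→9 − 2×4→1 − 1×1→0
Total coins = 4 + 2 + 1 = 7

7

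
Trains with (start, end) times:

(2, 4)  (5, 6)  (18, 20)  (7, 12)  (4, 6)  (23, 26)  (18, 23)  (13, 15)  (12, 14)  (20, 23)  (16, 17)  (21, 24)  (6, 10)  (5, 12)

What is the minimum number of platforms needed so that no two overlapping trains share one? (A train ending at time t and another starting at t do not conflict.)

3

The answer is the maximum number of intervals overlapping at any instant.
Events (time:±→running): 2:+→1 4:-→0 4:+→1 5:+→2 5:+→3 … peak 3.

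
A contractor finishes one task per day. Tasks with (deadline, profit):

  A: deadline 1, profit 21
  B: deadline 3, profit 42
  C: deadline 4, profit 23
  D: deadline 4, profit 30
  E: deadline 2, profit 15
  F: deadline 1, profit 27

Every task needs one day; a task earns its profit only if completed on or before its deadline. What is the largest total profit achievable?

Sort by profit descending; place each in the latest free slot ≤ its deadline.
Profit order: B=42 D=30 F=27 C=23 A=21 E=15
Assign: B→slot 3, D→slot 4, F→slot 1, C→slot 2, A skipped, E skipped.
Slots: [1:F] [2:C] [3:B] [4:D]
Profit = 27 + 23 + 42 + 30 = 122

122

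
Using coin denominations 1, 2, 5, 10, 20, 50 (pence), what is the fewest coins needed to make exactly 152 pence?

4

Use the largest denomination that fits, subtract, and repeat.
152 = 3×50 + 1×2
Total coins = 3 + 1 = 4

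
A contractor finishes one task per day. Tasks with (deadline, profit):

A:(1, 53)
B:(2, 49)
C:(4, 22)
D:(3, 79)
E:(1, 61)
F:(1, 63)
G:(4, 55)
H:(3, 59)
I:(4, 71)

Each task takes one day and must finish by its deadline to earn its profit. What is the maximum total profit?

272

By profit: D(d3,79), I(d4,71), F(d1,63), E(d1,61), H(d3,59), G(d4,55), A(d1,53), B(d2,49), C(d4,22)
D→slot 3; I→slot 4; F→slot 1; E skipped; H→slot 2; G skipped; A skipped; B skipped; C skipped.
Profit = 63 + 59 + 79 + 71 = 272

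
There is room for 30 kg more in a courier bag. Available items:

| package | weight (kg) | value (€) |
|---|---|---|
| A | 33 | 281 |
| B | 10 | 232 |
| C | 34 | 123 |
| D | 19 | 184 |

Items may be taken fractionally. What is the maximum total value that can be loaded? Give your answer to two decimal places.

Ratios (sorted): B 23.20, D 9.68, A 8.52, C 3.62
take B (10 @ 232); take D (19 @ 184); take 1/33 of A → 8.52. Capacity used 30/30.
Total value = 424.52

424.52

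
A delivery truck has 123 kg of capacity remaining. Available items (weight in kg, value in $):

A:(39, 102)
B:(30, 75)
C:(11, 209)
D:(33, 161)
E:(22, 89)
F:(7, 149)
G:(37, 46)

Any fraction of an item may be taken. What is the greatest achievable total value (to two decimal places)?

Greedy by value/weight ratio, highest first.
Order: F (149/7=21.29) > C (209/11=19.00) > D (161/33=4.88) > E (89/22=4.05) > A (102/39=2.62) > B (75/30=2.50) > G (46/37=1.24)
Fill: take F (7 @ 149) → take C (11 @ 209) → take D (33 @ 161) → take E (22 @ 89) → take A (39 @ 102) → take 11/30 of B → 27.50; 123/123 used.
Total value = 737.50

737.50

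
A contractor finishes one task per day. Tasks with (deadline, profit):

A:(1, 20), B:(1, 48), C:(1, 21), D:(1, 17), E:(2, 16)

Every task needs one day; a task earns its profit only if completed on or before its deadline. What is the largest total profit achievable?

64

Take jobs in profit order; each goes to the latest open slot no later than its deadline.
By profit: B(d1,48), C(d1,21), A(d1,20), D(d1,17), E(d2,16)
B→slot 1; C skipped; A skipped; D skipped; E→slot 2.
Profit = 48 + 16 = 64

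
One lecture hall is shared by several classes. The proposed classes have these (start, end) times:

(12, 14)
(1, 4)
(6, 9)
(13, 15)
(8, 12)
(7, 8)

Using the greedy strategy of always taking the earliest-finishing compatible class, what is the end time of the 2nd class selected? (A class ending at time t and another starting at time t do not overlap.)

By end time: (1,4), (7,8), (6,9), (8,12), (12,14), (13,15).
Pick (1,4); next start ≥ 4 → (7,8); next start ≥ 8 → (8,12); next start ≥ 12 → (12,14).
Selected: (1,4) (7,8) (8,12) (12,14)

8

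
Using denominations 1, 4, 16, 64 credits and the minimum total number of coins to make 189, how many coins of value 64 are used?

2

189 = 2×64 + 3×16 + 3×4 + 1×1
Count of 64: 2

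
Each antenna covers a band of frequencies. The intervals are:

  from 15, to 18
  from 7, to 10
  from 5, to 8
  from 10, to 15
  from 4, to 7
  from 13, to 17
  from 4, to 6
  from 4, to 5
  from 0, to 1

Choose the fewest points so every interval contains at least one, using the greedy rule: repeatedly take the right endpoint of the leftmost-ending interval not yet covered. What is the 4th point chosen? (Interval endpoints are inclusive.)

17

Process intervals by earliest right end; each time one isn't hit yet, stab at its right endpoint.
Sorted: [0,1] [4,5] [4,6] [4,7] [5,8] [7,10] [10,15] [13,17] [15,18]
{[0,1]} hit by 1; {[4,5],[4,6],[4,7],[5,8]} hit by 5; {[7,10],[10,15]} hit by 10; {[13,17],[15,18]} hit by 17.
Points: 1, 5, 10, 17 (4 total).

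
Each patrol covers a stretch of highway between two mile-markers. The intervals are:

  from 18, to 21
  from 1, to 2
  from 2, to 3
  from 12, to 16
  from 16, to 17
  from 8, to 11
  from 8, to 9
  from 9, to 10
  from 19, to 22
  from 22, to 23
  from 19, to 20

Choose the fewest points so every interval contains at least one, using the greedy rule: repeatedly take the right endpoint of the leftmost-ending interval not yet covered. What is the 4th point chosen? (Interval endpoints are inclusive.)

20

Process intervals by earliest right end; each time one isn't hit yet, stab at its right endpoint.
Sorted: [1,2] [2,3] [8,9] [9,10] [8,11] [12,16] [16,17] [19,20] [18,21] [19,22] [22,23]
{[1,2],[2,3]} hit by 2; {[8,9],[9,10],[8,11]} hit by 9; {[12,16],[16,17]} hit by 16; {[19,20],[18,21],[19,22]} hit by 20; {[22,23]} hit by 23.
Points: 2, 9, 16, 20, 23 (5 total).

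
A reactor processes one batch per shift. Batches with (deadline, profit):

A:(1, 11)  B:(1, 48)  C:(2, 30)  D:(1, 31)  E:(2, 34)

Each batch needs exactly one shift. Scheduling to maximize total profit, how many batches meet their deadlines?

2

Sort by profit descending; place each in the latest free slot ≤ its deadline.
Profit order: B=48 E=34 D=31 C=30 A=11
Assign: B→slot 1, E→slot 2, D skipped, C skipped, A skipped.
Slots: [1:B] [2:E]
2 of 5 scheduled.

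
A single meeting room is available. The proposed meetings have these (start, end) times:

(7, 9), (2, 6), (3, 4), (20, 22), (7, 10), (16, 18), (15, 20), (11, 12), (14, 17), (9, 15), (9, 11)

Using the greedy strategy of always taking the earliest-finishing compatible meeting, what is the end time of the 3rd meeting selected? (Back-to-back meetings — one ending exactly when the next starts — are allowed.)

11

Greedy by earliest finish: after sorting by end time, pick each interval compatible with the last pick.
Sorted by end: (3,4)  (2,6)  (7,9)  (7,10)  (9,11)  (11,12)  (9,15)  (14,17)  (16,18)  (15,20)  (20,22)
take (3,4); take (7,9); take (9,11); take (11,12); take (14,17); take (20,22).
Selected: (3,4) (7,9) (9,11) (11,12) (14,17) (20,22)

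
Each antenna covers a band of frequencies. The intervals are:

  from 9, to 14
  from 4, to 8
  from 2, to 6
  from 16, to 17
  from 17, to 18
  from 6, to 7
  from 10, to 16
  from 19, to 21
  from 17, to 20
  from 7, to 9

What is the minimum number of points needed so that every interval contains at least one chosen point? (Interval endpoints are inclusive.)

Sorted: [2,6] [6,7] [4,8] [7,9] [9,14] [10,16] [16,17] [17,18] [17,20] [19,21]
{[2,6],[6,7],[4,8]} hit by 6; {[7,9],[9,14]} hit by 9; {[10,16],[16,17]} hit by 16; {[17,18],[17,20]} hit by 18; {[19,21]} hit by 21.
Points: 6, 9, 16, 18, 21 (5 total).

5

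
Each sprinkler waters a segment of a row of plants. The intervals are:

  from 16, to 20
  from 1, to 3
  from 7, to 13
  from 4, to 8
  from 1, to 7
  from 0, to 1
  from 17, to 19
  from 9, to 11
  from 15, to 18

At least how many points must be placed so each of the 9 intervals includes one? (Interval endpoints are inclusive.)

By right end: [0,1]  [1,3]  [1,7]  [4,8]  [9,11]  [7,13]  [15,18]  [17,19]  [16,20]
[0,1] uncovered → point at 1; [4,8] uncovered → point at 8; [9,11] uncovered → point at 11; [15,18] uncovered → point at 18.
Points: 1, 8, 11, 18 (4 total).

4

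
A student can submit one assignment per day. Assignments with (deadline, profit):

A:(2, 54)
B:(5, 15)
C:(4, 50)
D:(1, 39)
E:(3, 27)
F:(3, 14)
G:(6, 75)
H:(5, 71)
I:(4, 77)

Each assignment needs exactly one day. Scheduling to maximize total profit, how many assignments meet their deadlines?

6

Sort by profit descending; place each in the latest free slot ≤ its deadline.
By profit: I(d4,77), G(d6,75), H(d5,71), A(d2,54), C(d4,50), D(d1,39), E(d3,27), B(d5,15), F(d3,14)
I→slot 4; G→slot 6; H→slot 5; A→slot 2; C→slot 3; D→slot 1; E skipped; B skipped; F skipped.
6 of 9 scheduled.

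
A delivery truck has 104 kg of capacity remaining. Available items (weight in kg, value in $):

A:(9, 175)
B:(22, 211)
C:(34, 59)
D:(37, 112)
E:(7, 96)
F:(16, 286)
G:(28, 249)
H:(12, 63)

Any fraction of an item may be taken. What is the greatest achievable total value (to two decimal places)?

Ratios (sorted): A 19.44, F 17.88, E 13.71, B 9.59, G 8.89, H 5.25, D 3.03, C 1.74
take A (9 @ 175); take F (16 @ 286); take E (7 @ 96); take B (22 @ 211); take G (28 @ 249); take H (12 @ 63); take 10/37 of D → 30.27. Capacity used 104/104.
Total value = 1110.27

1110.27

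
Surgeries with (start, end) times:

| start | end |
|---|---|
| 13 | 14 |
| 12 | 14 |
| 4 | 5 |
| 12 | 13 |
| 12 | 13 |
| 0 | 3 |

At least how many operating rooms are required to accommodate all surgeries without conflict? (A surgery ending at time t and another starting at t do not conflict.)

starts: [0, 4, 12, 12, 12, 13]
ends:   [3, 5, 13, 13, 14, 14]
s0→1 e3→0 s4→1 e5→0 s12→1 s12→2 s12→3  — peak 3.

3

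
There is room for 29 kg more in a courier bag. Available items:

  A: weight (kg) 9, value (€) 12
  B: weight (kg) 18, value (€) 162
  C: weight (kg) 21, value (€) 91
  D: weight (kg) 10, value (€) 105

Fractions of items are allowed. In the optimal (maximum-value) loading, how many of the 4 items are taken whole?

Sort by value per unit weight and fill in that order.
Order: D (105/10=10.50) > B (162/18=9.00) > C (91/21=4.33) > A (12/9=1.33)
Fill: take D (10 @ 105) → take B (18 @ 162) → take 1/21 of C → 4.33; 29/29 used.
2 item(s) taken whole; one partial (take 1/21 of C).

2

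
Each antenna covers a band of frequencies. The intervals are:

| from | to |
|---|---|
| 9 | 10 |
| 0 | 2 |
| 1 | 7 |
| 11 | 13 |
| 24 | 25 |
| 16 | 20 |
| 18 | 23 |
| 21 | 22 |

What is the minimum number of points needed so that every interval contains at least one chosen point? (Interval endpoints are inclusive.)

Sort by right endpoint; whenever an interval is uncovered, place a point at its right end.
By right end: [0,2]  [1,7]  [9,10]  [11,13]  [16,20]  [21,22]  [18,23]  [24,25]
[0,2] uncovered → point at 2; [9,10] uncovered → point at 10; [11,13] uncovered → point at 13; [16,20] uncovered → point at 20; [21,22] uncovered → point at 22; [24,25] uncovered → point at 25.
Points: 2, 10, 13, 20, 22, 25 (6 total).

6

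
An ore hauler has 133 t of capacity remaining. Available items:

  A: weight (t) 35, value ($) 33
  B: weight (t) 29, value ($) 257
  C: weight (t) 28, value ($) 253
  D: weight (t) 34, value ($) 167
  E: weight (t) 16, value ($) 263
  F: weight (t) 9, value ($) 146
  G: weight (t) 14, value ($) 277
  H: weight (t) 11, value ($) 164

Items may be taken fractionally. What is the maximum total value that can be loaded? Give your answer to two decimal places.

Greedy by value/weight ratio, highest first.
Order: G (277/14=19.79) > E (263/16=16.44) > F (146/9=16.22) > H (164/11=14.91) > C (253/28=9.04) > B (257/29=8.86) > D (167/34=4.91) > A (33/35=0.94)
Fill: take G (14 @ 277) → take E (16 @ 263) → take F (9 @ 146) → take H (11 @ 164) → take C (28 @ 253) → take B (29 @ 257) → take 26/34 of D → 127.71; 133/133 used.
Total value = 1487.71

1487.71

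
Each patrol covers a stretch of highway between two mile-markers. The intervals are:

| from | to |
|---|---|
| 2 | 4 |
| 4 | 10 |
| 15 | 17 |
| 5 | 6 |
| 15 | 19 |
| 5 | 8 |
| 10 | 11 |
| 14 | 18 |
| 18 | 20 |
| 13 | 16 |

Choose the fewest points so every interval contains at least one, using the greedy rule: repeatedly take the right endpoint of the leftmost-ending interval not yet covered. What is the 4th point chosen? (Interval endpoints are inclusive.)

Sorted: [2,4] [5,6] [5,8] [4,10] [10,11] [13,16] [15,17] [14,18] [15,19] [18,20]
{[2,4]} hit by 4; {[5,6],[5,8],[4,10]} hit by 6; {[10,11]} hit by 11; {[13,16],[15,17],[14,18],[15,19]} hit by 16; {[18,20]} hit by 20.
Points: 4, 6, 11, 16, 20 (5 total).

16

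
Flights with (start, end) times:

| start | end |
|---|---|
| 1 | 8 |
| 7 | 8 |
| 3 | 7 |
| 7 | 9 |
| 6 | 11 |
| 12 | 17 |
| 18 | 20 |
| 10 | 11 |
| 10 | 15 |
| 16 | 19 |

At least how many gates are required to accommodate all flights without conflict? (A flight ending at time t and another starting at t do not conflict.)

starts: [1, 3, 6, 7, 7, 10, 10, 12, 16, 18]
ends:   [7, 8, 8, 9, 11, 11, 15, 17, 19, 20]
s1→1 s3→2 s6→3 e7→2 s7→3 s7→4  — peak 4.

4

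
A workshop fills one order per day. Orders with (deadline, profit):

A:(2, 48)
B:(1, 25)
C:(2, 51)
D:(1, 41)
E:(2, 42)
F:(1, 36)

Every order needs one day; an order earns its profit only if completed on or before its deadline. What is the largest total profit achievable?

Take jobs in profit order; each goes to the latest open slot no later than its deadline.
Profit order: C=51 A=48 E=42 D=41 F=36 B=25
Assign: C→slot 2, A→slot 1, E skipped, D skipped, F skipped, B skipped.
Slots: [1:A] [2:C]
Profit = 48 + 51 = 99

99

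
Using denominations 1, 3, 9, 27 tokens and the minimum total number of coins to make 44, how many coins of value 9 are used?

44 − 1×27→17 − 1×9→8 − 2×3→2 − 2×1→0
Count of 9: 1

1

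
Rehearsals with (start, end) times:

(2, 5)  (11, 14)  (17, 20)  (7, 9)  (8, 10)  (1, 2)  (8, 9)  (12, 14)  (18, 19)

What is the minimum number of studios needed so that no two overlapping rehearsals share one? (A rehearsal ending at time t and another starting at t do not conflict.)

Count concurrent intervals with a sweep; the peak is the room count.
starts: [1, 2, 7, 8, 8, 11, 12, 17, 18]
ends:   [2, 5, 9, 9, 10, 14, 14, 19, 20]
s1→1 e2→0 s2→1 e5→0 s7→1 s8→2 s8→3  — peak 3.

3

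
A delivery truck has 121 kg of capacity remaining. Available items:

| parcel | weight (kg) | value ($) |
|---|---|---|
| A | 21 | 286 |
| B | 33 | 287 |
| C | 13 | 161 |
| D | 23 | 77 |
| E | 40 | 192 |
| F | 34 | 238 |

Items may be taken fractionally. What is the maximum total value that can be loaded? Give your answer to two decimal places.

Order: A (286/21=13.62) > C (161/13=12.38) > B (287/33=8.70) > F (238/34=7.00) > E (192/40=4.80) > D (77/23=3.35)
Fill: take A (21 @ 286) → take C (13 @ 161) → take B (33 @ 287) → take F (34 @ 238) → take 20/40 of E → 96.00; 121/121 used.
Total value = 1068.00

1068.00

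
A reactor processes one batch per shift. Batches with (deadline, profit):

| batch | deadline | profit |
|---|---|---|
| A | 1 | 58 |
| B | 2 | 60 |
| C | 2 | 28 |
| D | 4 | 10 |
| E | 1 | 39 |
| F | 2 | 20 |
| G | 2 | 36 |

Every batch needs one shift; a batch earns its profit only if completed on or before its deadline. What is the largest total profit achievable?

Sort by profit descending; place each in the latest free slot ≤ its deadline.
Profit order: B=60 A=58 E=39 G=36 C=28 F=20 D=10
Assign: B→slot 2, A→slot 1, E skipped, G skipped, C skipped, F skipped, D→slot 4.
Slots: [1:A] [2:B] [4:D]
Profit = 58 + 60 + 10 = 128

128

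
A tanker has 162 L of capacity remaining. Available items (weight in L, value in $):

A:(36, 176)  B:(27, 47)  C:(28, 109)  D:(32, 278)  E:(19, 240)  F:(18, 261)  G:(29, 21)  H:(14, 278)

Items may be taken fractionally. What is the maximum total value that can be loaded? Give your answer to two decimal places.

Sort by value per unit weight and fill in that order.
Order: H (278/14=19.86) > F (261/18=14.50) > E (240/19=12.63) > D (278/32=8.69) > A (176/36=4.89) > C (109/28=3.89) > B (47/27=1.74) > G (21/29=0.72)
Fill: take H (14 @ 278) → take F (18 @ 261) → take E (19 @ 240) → take D (32 @ 278) → take A (36 @ 176) → take C (28 @ 109) → take 15/27 of B → 26.11; 162/162 used.
Total value = 1368.11

1368.11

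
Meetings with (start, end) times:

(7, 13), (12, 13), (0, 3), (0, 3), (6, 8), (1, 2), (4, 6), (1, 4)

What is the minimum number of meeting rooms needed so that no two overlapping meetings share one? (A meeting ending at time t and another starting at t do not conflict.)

4

Events (time:±→running): 0:+→1 0:+→2 1:+→3 1:+→4 … peak 4.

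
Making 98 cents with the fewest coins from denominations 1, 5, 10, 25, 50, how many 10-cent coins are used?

Use the largest denomination that fits, subtract, and repeat.
98 − 1×50→48 − 1×25→23 − 2×10→3 − 3×1→0
Count of 10: 2

2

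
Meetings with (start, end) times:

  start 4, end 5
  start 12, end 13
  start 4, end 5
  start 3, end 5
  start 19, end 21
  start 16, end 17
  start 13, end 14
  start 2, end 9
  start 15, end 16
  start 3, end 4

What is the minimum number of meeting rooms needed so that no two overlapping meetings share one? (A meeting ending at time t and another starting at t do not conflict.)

4

Events (time:±→running): 2:+→1 3:+→2 3:+→3 4:-→2 4:+→3 4:+→4 … peak 4.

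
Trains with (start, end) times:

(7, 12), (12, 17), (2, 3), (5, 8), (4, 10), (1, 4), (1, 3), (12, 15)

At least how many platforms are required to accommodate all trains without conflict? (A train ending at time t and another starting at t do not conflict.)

Count concurrent intervals with a sweep; the peak is the room count.
starts: [1, 1, 2, 4, 5, 7, 12, 12]
ends:   [3, 3, 4, 8, 10, 12, 15, 17]
s1→1 s1→2 s2→3  — peak 3.

3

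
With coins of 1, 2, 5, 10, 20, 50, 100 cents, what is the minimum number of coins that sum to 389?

389 = 3×100 + 1×50 + 1×20 + 1×10 + 1×5 + 2×2
Total coins = 3 + 1 + 1 + 1 + 1 + 2 = 9

9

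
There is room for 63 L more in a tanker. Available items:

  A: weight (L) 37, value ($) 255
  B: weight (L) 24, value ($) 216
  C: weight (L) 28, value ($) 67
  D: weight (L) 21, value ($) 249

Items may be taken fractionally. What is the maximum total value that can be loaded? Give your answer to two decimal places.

589.05

Sort by value per unit weight and fill in that order.
Order: D (249/21=11.86) > B (216/24=9.00) > A (255/37=6.89) > C (67/28=2.39)
Fill: take D (21 @ 249) → take B (24 @ 216) → take 18/37 of A → 124.05; 63/63 used.
Total value = 589.05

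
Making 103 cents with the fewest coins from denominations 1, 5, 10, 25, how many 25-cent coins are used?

4

103 − 4×25→3 − 3×1→0
Count of 25: 4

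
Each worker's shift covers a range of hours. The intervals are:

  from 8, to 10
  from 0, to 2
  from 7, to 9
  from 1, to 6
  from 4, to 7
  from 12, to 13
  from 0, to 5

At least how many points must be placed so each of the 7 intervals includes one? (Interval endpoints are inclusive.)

Sorted: [0,2] [0,5] [1,6] [4,7] [7,9] [8,10] [12,13]
{[0,2],[0,5],[1,6]} hit by 2; {[4,7],[7,9]} hit by 7; {[8,10]} hit by 10; {[12,13]} hit by 13.
Points: 2, 7, 10, 13 (4 total).

4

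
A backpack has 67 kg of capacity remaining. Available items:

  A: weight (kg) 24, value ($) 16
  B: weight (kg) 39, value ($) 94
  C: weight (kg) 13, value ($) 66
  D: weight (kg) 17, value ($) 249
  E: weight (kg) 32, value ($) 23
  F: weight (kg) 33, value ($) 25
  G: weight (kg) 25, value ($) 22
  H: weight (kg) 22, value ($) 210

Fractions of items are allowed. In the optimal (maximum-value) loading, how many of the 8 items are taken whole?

3

Greedy by value/weight ratio, highest first.
Order: D (249/17=14.65) > H (210/22=9.55) > C (66/13=5.08) > B (94/39=2.41) > G (22/25=0.88) > F (25/33=0.76) > E (23/32=0.72) > A (16/24=0.67)
Fill: take D (17 @ 249) → take H (22 @ 210) → take C (13 @ 66) → take 15/39 of B → 36.15; 67/67 used.
3 item(s) taken whole; one partial (take 15/39 of B).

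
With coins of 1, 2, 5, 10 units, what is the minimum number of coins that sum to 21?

3

Use the largest denomination that fits, subtract, and repeat.
21 = 2×10 + 1×1
Total coins = 2 + 1 = 3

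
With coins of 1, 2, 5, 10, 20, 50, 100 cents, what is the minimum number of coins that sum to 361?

361 = 3×100 + 1×50 + 1×10 + 1×1
Total coins = 3 + 1 + 1 + 1 = 6

6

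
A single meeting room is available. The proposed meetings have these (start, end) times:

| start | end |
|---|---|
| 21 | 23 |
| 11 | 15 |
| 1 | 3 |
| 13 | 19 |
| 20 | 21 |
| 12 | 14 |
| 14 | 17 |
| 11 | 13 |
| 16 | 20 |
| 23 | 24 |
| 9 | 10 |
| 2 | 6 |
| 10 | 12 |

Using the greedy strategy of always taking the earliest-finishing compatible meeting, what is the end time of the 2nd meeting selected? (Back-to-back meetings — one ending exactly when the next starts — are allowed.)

10

Sort by end time and greedily take each interval whose start is ≥ the last chosen end.
Sorted by end: (1,3)  (2,6)  (9,10)  (10,12)  (11,13)  (12,14)  (11,15)  (14,17)  (13,19)  (16,20)  (20,21)  (21,23)  (23,24)
take (1,3); take (9,10); take (10,12); take (12,14); take (14,17); take (20,21); take (21,23); take (23,24).
Selected: (1,3) (9,10) (10,12) (12,14) (14,17) (20,21) (21,23) (23,24)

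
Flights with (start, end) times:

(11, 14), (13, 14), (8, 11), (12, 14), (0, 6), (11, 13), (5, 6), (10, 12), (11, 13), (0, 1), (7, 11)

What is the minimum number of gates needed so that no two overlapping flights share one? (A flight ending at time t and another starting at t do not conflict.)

4

The answer is the maximum number of intervals overlapping at any instant.
Events (time:±→running): 0:+→1 0:+→2 1:-→1 5:+→2 6:-→1 6:-→0 7:+→1 8:+→2 10:+→3 11:-→2 11:-→1 11:+→2 11:+→3 11:+→4 … peak 4.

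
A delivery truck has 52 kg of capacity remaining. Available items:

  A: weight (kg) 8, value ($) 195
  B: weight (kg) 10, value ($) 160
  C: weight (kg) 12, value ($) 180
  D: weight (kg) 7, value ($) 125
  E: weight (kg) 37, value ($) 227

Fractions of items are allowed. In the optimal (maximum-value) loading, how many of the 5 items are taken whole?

4

Greedy by value/weight ratio, highest first.
Order: A (195/8=24.38) > D (125/7=17.86) > B (160/10=16.00) > C (180/12=15.00) > E (227/37=6.14)
Fill: take A (8 @ 195) → take D (7 @ 125) → take B (10 @ 160) → take C (12 @ 180) → take 15/37 of E → 92.03; 52/52 used.
4 item(s) taken whole; one partial (take 15/37 of E).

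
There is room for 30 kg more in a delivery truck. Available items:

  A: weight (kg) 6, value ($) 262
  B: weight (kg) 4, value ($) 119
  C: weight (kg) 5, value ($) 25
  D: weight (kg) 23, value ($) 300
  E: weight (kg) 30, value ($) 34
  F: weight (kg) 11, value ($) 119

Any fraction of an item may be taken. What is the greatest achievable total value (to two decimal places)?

Sort by value per unit weight and fill in that order.
Ratios (sorted): A 43.67, B 29.75, D 13.04, F 10.82, C 5.00, E 1.13
take A (6 @ 262); take B (4 @ 119); take 20/23 of D → 260.87. Capacity used 30/30.
Total value = 641.87

641.87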